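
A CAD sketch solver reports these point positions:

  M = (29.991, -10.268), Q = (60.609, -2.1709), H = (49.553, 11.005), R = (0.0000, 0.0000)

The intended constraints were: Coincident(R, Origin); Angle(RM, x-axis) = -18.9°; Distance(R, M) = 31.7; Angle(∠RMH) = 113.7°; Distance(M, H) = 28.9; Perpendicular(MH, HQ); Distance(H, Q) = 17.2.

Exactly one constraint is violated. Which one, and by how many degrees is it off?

Perpendicular(MH, HQ) — off by 7.40°.

R = (0.00, 0.00) ✓; RM at -18.90° ✓; |RM| = 31.70 ✓; ∠RMH = 113.7° ✓; |MH| = 28.90 ✓; ∠(MH, HQ) = 97.40° ✗; |HQ| = 17.20 ✓.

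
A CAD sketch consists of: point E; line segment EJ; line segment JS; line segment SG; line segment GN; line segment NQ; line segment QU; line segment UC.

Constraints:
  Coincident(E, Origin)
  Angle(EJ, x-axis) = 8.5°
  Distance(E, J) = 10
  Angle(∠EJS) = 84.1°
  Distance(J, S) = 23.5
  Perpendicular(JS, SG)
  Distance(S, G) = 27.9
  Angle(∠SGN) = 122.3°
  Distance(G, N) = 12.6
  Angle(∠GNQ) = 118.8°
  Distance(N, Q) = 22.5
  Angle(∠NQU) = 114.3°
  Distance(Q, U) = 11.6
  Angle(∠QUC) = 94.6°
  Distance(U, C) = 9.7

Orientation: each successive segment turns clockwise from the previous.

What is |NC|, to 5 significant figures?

24.200

E is at the origin; EJ runs at 8.5° with length 10.0, so J = (9.8902, 1.4781). ∠EJS = 84.1° gives JS at -87.400° from the x-axis; with |JS| = 23.5, S = (10.956, -21.998). The perpendicularity gives SG at right angles to JS, so SG runs at -177.40°; with |SG| = 27.9, G = (-16.915, -23.263). ∠SGN = 122.3° gives GN at 124.90° from the x-axis; with |GN| = 12.6, N = (-24.124, -12.929). ∠GNQ = 118.8° gives NQ at 63.700° from the x-axis; with |NQ| = 22.5, Q = (-14.155, 7.2415). ∠NQU = 114.3° gives QU at -2.0000° from the x-axis; with |QU| = 11.6, U = (-2.5621, 6.8367). ∠QUC = 94.6° gives UC at -87.400° from the x-axis; with |UC| = 9.7, C = (-2.1221, -2.8533). Then |NC| = |C − N| = 24.200.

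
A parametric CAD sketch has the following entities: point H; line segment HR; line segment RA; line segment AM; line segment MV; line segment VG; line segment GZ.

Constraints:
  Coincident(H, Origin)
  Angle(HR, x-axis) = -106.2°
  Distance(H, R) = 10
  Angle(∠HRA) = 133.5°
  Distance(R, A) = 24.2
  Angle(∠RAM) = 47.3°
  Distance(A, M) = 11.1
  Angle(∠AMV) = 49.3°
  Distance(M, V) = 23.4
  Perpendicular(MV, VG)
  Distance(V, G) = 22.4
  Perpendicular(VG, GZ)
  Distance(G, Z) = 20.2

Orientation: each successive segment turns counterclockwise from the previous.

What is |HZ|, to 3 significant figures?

45.7

MV ⟂ VG, so VG runs at -66.3°; with |VG| = 22.4, G = (0.242, -49.8). VG ⟂ GZ, so GZ runs at 23.7°; with |GZ| = 20.2, Z = (18.7, -41.7). Then |HZ| = |Z − H| = 45.7.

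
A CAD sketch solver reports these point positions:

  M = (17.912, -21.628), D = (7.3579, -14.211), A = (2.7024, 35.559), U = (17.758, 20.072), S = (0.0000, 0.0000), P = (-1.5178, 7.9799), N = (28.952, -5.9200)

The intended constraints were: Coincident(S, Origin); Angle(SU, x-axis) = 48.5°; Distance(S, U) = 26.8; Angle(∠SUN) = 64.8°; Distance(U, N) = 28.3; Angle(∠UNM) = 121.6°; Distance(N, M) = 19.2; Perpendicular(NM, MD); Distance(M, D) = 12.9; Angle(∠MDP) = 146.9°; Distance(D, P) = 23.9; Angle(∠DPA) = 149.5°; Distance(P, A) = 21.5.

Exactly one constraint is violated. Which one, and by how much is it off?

Distance(P, A) = 21.5 — off by 6.40.

S = (0.00, 0.00) ✓; SU at 48.50° ✓; |SU| = 26.80 ✓; ∠SUN = 64.80° ✓; |UN| = 28.30 ✓; ∠UNM = 121.6° ✓; |NM| = 19.20 ✓; ∠(NM, MD) = 90.00° ✓; |MD| = 12.90 ✓; ∠MDP = 146.9° ✓; |DP| = 23.90 ✓; ∠DPA = 149.5° ✓; |PA| = 27.90 ✗.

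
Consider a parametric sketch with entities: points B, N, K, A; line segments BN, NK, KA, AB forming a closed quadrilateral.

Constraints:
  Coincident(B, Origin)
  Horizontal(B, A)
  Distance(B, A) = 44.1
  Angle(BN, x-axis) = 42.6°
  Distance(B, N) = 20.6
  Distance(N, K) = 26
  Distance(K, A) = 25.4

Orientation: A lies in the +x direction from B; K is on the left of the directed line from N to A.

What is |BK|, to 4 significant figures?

46.04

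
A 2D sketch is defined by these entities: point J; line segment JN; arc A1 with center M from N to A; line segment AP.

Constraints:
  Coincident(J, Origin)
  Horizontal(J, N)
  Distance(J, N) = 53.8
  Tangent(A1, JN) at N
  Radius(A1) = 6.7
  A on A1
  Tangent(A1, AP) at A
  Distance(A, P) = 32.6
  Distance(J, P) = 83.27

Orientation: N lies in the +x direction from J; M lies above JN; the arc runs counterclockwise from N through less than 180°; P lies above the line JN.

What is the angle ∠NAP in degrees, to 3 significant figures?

152°

Checks: ∠(MN, NJ) = 90.00° ✓; |MN| = 6.700 ✓; |MA| = 6.700 ✓; ∠(MA, AP) = 90.00° ✓; |AP| = 32.60 ✓; |JP| = 83.27 ✓.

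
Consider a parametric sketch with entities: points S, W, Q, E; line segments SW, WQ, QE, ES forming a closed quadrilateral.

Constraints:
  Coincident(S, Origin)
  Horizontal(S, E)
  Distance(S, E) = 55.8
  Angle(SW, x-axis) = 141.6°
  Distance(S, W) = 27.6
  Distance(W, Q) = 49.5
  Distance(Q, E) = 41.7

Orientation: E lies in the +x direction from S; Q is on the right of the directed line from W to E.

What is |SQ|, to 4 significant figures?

21.91

S is at the origin; S and E share the same y with |SE| = 55.8 and E in +x, so E = (55.8, 0). SW runs at 141.6° with |SW| = 27.6, so W = (-21.63, 17.14). Q is determined by |WQ| = 49.5 and |QE| = 41.7 together: it lies at the intersection of circle(W, 49.5) and circle(E, 41.7). With |WE| = 79.31, the foot of the radical line on WE is 44.14 from W and the perpendicular offset is √(49.5² − 44.14²) = 22.41. Taking the right-of-WE solution: Q = (16.62, -14.28).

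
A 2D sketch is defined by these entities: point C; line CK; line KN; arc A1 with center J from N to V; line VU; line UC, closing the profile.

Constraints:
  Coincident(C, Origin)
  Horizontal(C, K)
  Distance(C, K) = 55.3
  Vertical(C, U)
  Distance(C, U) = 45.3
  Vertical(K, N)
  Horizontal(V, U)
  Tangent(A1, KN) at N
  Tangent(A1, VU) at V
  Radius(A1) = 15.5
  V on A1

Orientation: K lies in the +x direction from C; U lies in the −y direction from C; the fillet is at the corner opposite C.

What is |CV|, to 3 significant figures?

60.3

The virtual corner opposite C is at (55.3, -45.3). A1 meets KN tangentially, so JN is at right angles to KN and the tangent condition forces JV to be normal to VU, with radius 15.5, so the center J sits 15.5 in from both sides at J = (39.8, -29.8). That places the tangent points at N = (55.3, -29.8) on KN and V = (39.8, -45.3) on VU. Then |CV| = |V − C| = 60.3.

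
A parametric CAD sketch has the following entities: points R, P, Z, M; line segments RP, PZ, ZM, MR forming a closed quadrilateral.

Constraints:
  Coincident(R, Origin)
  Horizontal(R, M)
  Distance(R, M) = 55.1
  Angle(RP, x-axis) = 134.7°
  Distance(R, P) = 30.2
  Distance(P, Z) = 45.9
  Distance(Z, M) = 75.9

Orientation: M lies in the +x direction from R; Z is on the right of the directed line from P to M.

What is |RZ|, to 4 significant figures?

29.50

R is at the origin; R and M share the same y with |RM| = 55.1 and M in +x, so M = (55.1, 0). RP runs at 134.7° with |RP| = 30.2, so P = (-21.24, 21.47). Z is determined by |PZ| = 45.9 and |ZM| = 75.9 together: it lies at the intersection of circle(P, 45.9) and circle(M, 75.9). With |PM| = 79.30, the foot of the radical line on PM is 16.61 from P and the perpendicular offset is √(45.9² − 16.61²) = 42.79. Taking the right-of-PM solution: Z = (-16.83, -24.22).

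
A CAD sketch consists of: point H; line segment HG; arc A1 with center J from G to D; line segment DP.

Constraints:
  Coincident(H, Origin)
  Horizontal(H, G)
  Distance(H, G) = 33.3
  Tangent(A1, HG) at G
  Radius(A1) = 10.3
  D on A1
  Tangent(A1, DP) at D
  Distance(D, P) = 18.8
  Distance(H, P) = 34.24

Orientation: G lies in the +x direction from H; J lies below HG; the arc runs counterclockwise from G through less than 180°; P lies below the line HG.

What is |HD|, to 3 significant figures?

24.7

Checks: |HG| = 33.30 ✓; |JD| = 10.30 ✓; ∠(JD, DP) = 90.00° ✓; |DP| = 18.80 ✓; |HP| = 34.24 ✓.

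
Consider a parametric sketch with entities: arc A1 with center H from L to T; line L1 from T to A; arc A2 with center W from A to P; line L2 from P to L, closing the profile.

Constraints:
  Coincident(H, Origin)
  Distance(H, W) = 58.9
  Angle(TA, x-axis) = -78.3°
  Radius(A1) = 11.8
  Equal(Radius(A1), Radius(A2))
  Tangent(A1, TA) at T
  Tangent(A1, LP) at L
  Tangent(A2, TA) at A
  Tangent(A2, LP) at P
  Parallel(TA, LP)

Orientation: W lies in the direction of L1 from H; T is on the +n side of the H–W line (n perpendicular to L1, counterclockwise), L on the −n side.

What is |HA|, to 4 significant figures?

60.07

The slot axis is L1's direction at -78.3°, so u = (cos -78.3°, sin -78.3°) = (0.2028, -0.9792) and n = (−sin -78.3°, cos -78.3°) = (0.9792, 0.2028). H is at the origin and W lies 58.9 along u from H, so W = 58.9·u = (11.94, -57.68). Tangency of A1 to both parallel lines with radius 11.8 puts T and L at H ± 11.8·n: T = (11.55, 2.393), L = (-11.55, -2.393). Equal radii place A and P the same way about W: A = W + 11.8·n = (23.50, -55.28), P = W − 11.8·n = (0.3893, -60.07). Then |HA| = |A − H| = 60.07.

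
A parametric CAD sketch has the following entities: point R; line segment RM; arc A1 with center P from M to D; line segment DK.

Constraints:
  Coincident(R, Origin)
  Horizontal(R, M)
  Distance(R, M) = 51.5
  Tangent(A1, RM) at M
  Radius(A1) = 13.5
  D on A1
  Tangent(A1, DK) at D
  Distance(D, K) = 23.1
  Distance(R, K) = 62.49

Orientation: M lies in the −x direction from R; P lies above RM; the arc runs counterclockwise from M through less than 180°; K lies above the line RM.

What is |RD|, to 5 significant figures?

43.308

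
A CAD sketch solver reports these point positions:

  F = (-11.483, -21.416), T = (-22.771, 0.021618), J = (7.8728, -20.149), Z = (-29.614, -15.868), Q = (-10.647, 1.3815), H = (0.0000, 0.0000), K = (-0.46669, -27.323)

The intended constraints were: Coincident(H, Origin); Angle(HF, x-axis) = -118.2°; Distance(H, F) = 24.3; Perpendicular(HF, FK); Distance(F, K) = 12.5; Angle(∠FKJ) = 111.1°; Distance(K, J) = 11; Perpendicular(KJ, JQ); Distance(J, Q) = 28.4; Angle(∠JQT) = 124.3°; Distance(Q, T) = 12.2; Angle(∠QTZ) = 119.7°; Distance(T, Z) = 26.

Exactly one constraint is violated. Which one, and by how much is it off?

Distance(T, Z) = 26 — off by 8.70.

H = (0.00, 0.00) ✓; HF at -118.2° ✓; |HF| = 24.30 ✓; ∠(HF, FK) = 90.00° ✓; |FK| = 12.50 ✓; ∠FKJ = 111.1° ✓; |KJ| = 11.00 ✓; ∠(KJ, JQ) = 90.00° ✓; |JQ| = 28.40 ✓; ∠JQT = 124.3° ✓; |QT| = 12.20 ✓; ∠QTZ = 119.7° ✓; |TZ| = 17.30 ✗.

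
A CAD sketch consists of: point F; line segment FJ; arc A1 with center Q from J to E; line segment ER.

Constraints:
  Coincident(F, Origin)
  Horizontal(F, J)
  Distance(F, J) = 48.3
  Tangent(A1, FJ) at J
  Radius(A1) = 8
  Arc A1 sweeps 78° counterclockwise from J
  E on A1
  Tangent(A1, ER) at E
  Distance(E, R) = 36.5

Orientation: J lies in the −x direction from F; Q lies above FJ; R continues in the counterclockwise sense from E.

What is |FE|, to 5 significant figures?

40.968

F is at the origin; F and J share the same y with |FJ| = 48.3 and J on the −x side, so J = (-48.300, 0.0000). A1 meets FJ tangentially, so QJ is at right angles to FJ, so Q = J + (0, 8) = (-48.300, 8.0000). On A1, J sits at bearing -90° from Q; a 78° counterclockwise sweep puts E at bearing -12°, so E = Q + 8.0·(cos -12°, sin -12°) = (-40.475, 6.3367). Then |FE| = |E − F| = 40.968.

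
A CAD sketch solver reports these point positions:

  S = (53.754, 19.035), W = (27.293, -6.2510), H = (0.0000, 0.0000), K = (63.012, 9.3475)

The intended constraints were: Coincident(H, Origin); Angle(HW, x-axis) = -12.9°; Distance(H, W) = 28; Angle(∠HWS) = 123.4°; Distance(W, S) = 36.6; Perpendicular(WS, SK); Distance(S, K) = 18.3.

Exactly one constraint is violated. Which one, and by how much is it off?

Distance(S, K) = 18.3 — off by 4.90.

H = (0.00, 0.00) ✓; HW at -12.90° ✓; |HW| = 28.00 ✓; ∠HWS = 123.4° ✓; |WS| = 36.60 ✓; ∠(WS, SK) = 90.00° ✓; |SK| = 13.40 ✗.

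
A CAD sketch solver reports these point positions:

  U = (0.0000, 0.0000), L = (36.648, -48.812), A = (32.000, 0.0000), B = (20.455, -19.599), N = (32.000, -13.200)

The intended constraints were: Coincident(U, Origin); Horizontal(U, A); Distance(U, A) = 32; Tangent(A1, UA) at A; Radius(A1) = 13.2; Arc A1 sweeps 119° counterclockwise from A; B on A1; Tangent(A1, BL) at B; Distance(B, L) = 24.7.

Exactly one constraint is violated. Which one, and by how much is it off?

Distance(B, L) = 24.7 — off by 8.70.

U = (0.00, 0.00) ✓; U.y = 0.00, A.y = 0.00 ✓; |UA| = 32.00 ✓; ∠(NA, AU) = 90.00° ✓; |NA| = 13.20 ✓; bearing(N→B) − bearing(N→A) = 119.0° ✓; |NB| = 13.20 ✓; ∠(NB, BL) = 90.00° ✓; |BL| = 33.40 ✗.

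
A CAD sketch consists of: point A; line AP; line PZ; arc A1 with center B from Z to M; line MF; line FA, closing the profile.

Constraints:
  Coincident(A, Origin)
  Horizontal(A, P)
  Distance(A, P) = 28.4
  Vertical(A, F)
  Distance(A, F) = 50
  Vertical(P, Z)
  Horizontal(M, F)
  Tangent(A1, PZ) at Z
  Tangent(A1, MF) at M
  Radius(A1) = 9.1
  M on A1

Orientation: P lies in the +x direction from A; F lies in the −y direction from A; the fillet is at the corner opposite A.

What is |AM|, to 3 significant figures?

53.6

A is at the origin; A and P share the same y with |AP| = 28.4 and P on the +x side, so P = (28.4, 0.00). A and F share the same x with |AF| = 50.0 and F on the −y side, so F = (0.00, -50.0). The virtual corner opposite A is at (28.4, -50.0). The tangent condition forces BZ to be normal to PZ and tangency of A1 to MF means the radius BM is perpendicular to MF, with radius 9.1, so the center B sits 9.1 in from both sides at B = (19.3, -40.9). That places the tangent points at Z = (28.4, -40.9) on PZ and M = (19.3, -50.0) on MF. Then |AM| = |M − A| = 53.6.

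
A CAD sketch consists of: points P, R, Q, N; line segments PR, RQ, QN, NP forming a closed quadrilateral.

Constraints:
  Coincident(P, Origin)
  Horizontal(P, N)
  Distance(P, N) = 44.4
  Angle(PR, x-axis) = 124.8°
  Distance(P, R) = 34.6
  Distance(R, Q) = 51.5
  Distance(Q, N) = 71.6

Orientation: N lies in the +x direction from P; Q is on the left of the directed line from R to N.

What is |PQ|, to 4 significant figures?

67.53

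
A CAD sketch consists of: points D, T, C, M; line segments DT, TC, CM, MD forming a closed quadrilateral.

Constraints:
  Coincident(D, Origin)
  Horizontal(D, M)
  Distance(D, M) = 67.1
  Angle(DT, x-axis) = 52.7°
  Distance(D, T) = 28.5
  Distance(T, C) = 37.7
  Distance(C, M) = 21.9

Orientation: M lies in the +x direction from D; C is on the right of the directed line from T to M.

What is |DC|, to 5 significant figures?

45.411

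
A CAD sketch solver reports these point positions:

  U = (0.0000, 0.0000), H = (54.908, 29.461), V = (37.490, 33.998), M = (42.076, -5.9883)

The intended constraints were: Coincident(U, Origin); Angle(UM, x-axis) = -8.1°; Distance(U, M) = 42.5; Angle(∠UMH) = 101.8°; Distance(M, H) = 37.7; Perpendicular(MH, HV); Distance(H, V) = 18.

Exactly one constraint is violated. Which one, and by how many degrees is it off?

Perpendicular(MH, HV) — off by 5.30°.

U = (0.00, 0.00) ✓; UM at -8.100° ✓; |UM| = 42.50 ✓; ∠UMH = 101.8° ✓; |MH| = 37.70 ✓; ∠(MH, HV) = 95.30° ✗; |HV| = 18.00 ✓.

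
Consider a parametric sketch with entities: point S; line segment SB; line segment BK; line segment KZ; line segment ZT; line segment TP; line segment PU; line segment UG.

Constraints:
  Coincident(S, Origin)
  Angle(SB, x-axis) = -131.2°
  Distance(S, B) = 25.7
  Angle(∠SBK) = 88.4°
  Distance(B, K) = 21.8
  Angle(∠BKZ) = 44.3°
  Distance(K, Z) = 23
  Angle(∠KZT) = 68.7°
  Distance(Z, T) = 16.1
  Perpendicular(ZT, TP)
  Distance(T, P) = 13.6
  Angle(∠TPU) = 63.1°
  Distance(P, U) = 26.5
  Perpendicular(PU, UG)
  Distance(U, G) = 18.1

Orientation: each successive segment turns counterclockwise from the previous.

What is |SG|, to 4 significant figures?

10.10

S is at the origin; SB runs at -131.2° with length 25.7, so B = (-16.93, -19.34). ∠SBK = 88.4° gives BK at -39.60° from the x-axis; with |BK| = 21.8, K = (-0.1311, -33.23). ∠BKZ = 44.3° gives KZ at 96.10° from the x-axis; with |KZ| = 23.0, Z = (-2.575, -10.36). ∠KZT = 68.7° gives ZT at -152.6° from the x-axis; with |ZT| = 16.1, T = (-16.87, -17.77). The perpendicularity gives TP at right angles to ZT, so TP runs at -62.60°; with |TP| = 13.6, P = (-10.61, -29.85). ∠TPU = 63.1° gives PU at 54.30° from the x-axis; with |PU| = 26.5, U = (4.854, -8.326). The perpendicularity gives UG at right angles to PU, so UG runs at 144.3°; with |UG| = 18.1, G = (-9.845, 2.236). Then |SG| = |G − S| = 10.10.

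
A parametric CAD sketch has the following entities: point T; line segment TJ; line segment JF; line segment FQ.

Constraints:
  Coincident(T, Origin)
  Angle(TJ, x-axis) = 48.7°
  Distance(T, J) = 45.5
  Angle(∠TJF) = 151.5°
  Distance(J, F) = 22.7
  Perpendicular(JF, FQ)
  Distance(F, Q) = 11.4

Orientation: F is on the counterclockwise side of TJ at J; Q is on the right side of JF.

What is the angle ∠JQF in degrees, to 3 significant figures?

63.3°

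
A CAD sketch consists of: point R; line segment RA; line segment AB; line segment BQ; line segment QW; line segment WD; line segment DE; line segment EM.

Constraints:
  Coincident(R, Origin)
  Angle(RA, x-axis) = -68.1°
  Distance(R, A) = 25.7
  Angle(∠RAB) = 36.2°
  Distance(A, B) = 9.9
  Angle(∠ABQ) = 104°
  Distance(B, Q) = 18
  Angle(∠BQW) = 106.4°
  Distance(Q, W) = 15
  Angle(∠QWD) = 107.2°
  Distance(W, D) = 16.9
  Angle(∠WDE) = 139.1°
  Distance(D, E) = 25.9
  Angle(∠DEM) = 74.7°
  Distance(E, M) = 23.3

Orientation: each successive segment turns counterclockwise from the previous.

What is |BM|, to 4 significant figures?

8.642

R is at the origin; RA runs at -68.1° with length 25.7, so A = (9.586, -23.85). ∠RAB = 36.2° gives AB at 75.70° from the x-axis; with |AB| = 9.9, B = (12.03, -14.25). ∠ABQ = 104.0° gives BQ at 151.7° from the x-axis; with |BQ| = 18.0, Q = (-3.818, -5.719). ∠BQW = 106.4° gives QW at -134.7° from the x-axis; with |QW| = 15.0, W = (-14.37, -16.38). ∠QWD = 107.2° gives WD at -61.90° from the x-axis; with |WD| = 16.9, D = (-6.408, -31.29). ∠WDE = 139.1° gives DE at -21.00° from the x-axis; with |DE| = 25.9, E = (17.77, -40.57). ∠DEM = 74.7° gives EM at 84.30° from the x-axis; with |EM| = 23.3, M = (20.09, -17.39). Then |BM| = |M − B| = 8.642.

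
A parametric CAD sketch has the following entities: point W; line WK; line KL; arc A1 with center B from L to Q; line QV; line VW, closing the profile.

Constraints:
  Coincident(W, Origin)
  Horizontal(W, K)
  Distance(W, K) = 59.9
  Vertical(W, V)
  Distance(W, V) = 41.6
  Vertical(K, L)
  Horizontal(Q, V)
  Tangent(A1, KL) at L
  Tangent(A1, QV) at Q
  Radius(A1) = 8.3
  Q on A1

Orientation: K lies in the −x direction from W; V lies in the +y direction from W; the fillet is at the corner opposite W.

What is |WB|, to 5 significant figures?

61.412

W is at the origin; W and K share the same y with |WK| = 59.9 and K on the −x side, so K = (-59.900, 0.0000). WV is vertical with |WV| = 41.6 and V on the +y side, so V = (0.0000, 41.600). The virtual corner opposite W is at (-59.900, 41.600). A1 meets KL tangentially, so BL is at right angles to KL and since A1 is tangent to QV there, BQ ⟂ QV, with radius 8.3, so the center B sits 8.3 in from both sides at B = (-51.600, 33.300). Then |WB| = |B − W| = 61.412.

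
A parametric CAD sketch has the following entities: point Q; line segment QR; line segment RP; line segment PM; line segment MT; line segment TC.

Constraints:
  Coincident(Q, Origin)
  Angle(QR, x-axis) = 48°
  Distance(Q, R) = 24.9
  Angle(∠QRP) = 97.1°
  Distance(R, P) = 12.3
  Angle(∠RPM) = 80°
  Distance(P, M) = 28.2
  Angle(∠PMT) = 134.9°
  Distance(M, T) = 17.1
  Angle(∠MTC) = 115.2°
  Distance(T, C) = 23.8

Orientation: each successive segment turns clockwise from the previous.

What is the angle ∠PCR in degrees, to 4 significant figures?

10.30°

Q is at the origin; QR runs at 48.0° with length 24.9, so R = (16.66, 18.50). ∠QRP = 97.1° gives RP at -34.90° from the x-axis; with |RP| = 12.3, P = (26.75, 11.47). ∠RPM = 80.0° gives PM at -134.9° from the x-axis; with |PM| = 28.2, M = (6.844, -8.508). ∠PMT = 134.9° gives MT at -180.0° from the x-axis; with |MT| = 17.1, T = (-10.26, -8.508). ∠MTC = 115.2° gives TC at 115.2° from the x-axis; with |TC| = 23.8, C = (-20.39, 13.03). Then cos ∠PCR = CP·CR / (|CP||CR|), giving 10.30°.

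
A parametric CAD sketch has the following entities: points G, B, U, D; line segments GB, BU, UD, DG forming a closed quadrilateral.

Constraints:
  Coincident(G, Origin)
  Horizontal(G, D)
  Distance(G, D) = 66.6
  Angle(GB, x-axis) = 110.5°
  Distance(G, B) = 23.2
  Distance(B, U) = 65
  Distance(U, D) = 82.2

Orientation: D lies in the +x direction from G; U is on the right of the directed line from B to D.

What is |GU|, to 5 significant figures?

43.231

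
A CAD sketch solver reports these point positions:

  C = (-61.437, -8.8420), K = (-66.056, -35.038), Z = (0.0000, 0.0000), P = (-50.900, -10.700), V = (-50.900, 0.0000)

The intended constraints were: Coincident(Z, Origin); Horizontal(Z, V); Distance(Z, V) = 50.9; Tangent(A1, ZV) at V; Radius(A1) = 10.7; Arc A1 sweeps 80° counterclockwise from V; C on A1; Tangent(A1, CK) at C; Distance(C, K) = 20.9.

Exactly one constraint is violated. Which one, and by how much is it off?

Distance(C, K) = 20.9 — off by 5.70.

Z = (0.00, 0.00) ✓; Z.y = 0.00, V.y = 0.00 ✓; |ZV| = 50.90 ✓; ∠(PV, VZ) = 90.00° ✓; |PV| = 10.70 ✓; bearing(P→C) − bearing(P→V) = 80.00° ✓; |PC| = 10.70 ✓; ∠(PC, CK) = 90.00° ✓; |CK| = 26.60 ✗.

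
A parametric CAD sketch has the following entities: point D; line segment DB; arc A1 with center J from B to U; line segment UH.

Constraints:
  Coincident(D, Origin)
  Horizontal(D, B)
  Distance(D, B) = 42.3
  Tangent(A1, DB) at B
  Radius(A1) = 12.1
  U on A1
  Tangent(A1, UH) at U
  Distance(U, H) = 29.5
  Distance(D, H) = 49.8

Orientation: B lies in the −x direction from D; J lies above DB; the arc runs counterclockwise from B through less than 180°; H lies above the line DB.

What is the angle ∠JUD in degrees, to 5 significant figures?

162.70°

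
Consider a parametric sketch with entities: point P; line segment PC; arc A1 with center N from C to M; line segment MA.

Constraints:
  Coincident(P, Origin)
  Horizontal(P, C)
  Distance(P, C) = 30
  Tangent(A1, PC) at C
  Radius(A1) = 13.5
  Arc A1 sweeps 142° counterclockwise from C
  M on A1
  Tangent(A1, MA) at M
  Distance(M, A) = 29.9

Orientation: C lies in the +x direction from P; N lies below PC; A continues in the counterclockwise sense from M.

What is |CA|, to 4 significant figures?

45.20

P is at the origin; P and C share the same y with |PC| = 30.0 and C on the +x side, so C = (30.00, 0.000). Tangency of A1 to PC means the radius NC is perpendicular to PC, so N = C + (0, -13.5) = (30.00, -13.50). On A1, C sits at bearing 90° from N; a 142° counterclockwise sweep puts M at bearing 232°, so M = N + 13.5·(cos 232°, sin 232°) = (21.69, -24.14). Tangency of A1 to MA means the radius NM is perpendicular to MA, so MA runs along (−sin 232°, cos 232°); with |MA| = 29.9, A = (45.25, -42.55). Then |CA| = |A − C| = 45.20.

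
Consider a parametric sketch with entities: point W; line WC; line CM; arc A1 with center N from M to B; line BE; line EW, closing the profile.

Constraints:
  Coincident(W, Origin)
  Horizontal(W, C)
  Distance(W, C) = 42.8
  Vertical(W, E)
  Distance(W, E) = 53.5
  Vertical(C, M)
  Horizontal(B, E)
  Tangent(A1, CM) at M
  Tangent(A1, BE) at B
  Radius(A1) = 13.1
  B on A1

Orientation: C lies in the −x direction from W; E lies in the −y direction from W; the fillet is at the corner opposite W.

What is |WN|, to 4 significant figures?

50.14

W and E share the same x with |WE| = 53.5 and E on the −y side, so E = (0.000, -53.50). The virtual corner opposite W is at (-42.80, -53.50). A1 meets CM tangentially, so NM is at right angles to CM and tangency of A1 to BE means the radius NB is perpendicular to BE, with radius 13.1, so the center N sits 13.1 in from both sides at N = (-29.70, -40.40). Then |WN| = |N − W| = 50.14.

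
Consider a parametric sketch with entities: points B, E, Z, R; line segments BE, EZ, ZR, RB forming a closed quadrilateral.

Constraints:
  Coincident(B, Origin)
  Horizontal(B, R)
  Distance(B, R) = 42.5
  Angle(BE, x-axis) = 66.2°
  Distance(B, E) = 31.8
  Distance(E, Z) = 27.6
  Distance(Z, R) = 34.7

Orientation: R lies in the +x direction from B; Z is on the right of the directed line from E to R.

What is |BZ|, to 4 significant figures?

8.093

Checks: |EZ| = 27.60 ✓; |ZR| = 34.70 ✓.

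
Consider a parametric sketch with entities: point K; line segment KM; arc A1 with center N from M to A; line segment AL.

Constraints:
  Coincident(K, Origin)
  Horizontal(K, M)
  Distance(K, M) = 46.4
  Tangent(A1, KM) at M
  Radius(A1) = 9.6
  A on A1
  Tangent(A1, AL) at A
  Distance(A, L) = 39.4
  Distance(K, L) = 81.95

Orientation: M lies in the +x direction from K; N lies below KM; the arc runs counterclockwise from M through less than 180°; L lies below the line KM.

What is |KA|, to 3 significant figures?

43.6

K is at the origin; K and M share the same y with |KM| = 46.4 and M on the +x side, so M = (46.4, 0.00). A1 meets KM tangentially, so NM is at right angles to KM, so N = M + (0, -9.6) = (46.4, -9.60). Since NA ⟂ AL (tangency), |NL| = √(9.6² + 39.4²) = 40.6 regardless of where A sits on A1. So L lies on both circle(K, 81.95) and circle(N, 40.6); the below-KM intersection is L = (70.0, -42.6). A is the foot of the tangent from L: A = (40.1, -16.9).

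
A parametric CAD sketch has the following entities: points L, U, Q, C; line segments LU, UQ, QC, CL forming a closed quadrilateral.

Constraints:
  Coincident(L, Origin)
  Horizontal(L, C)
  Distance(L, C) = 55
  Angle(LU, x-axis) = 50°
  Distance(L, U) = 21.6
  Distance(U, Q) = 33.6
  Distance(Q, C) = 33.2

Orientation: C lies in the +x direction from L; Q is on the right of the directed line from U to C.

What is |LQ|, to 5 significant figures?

29.503

L is at the origin; LC is horizontal with |LC| = 55.0 and C in +x, so C = (55.0, 0). LU runs at 50.0° with |LU| = 21.6, so U = (13.884, 16.547). Q is determined by |UQ| = 33.6 and |QC| = 33.2 together: it lies at the intersection of circle(U, 33.6) and circle(C, 33.2). With |UC| = 44.320, the foot of the radical line on UC is 22.462 from U and the perpendicular offset is √(33.6² − 22.462²) = 24.989. Taking the right-of-UC solution: Q = (25.392, -15.021).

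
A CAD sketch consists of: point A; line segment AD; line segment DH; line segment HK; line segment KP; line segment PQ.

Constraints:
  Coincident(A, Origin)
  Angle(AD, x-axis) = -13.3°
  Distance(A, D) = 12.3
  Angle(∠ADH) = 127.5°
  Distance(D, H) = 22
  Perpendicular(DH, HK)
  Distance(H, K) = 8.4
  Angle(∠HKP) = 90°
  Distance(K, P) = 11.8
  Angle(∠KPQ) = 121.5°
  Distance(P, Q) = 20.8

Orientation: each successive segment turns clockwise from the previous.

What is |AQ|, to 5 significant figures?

20.275

A is at the origin; AD runs at -13.3° with length 12.3, so D = (11.970, -2.8296). ∠ADH = 127.5° gives DH at -65.800° from the x-axis; with |DH| = 22.0, H = (20.988, -22.896). The perpendicularity gives HK at right angles to DH, so HK runs at -155.80°; with |HK| = 8.4, K = (13.327, -26.340). ∠HKP = 90.0° gives KP at 114.20° from the x-axis; with |KP| = 11.8, P = (8.4895, -15.577). ∠KPQ = 121.5° gives PQ at 55.700° from the x-axis; with |PQ| = 20.8, Q = (20.211, 1.6063). Then |AQ| = |Q − A| = 20.275.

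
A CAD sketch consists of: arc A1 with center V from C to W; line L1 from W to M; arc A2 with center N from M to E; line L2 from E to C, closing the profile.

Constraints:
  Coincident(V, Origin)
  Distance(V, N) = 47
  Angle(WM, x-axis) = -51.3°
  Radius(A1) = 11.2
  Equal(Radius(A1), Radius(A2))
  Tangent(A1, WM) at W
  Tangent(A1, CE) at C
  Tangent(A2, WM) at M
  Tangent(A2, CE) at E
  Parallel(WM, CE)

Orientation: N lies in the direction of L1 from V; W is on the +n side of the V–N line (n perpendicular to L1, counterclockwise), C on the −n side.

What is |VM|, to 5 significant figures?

48.316

Tangency of A1 to both parallel lines with radius 11.2 puts W and C at V ± 11.2·n: W = (8.7408, 7.0027), C = (-8.7408, -7.0027). Equal radii place M and E the same way about N: M = N + 11.2·n = (38.127, -29.678), E = N − 11.2·n = (20.646, -43.683). Then |VM| = |M − V| = 48.316.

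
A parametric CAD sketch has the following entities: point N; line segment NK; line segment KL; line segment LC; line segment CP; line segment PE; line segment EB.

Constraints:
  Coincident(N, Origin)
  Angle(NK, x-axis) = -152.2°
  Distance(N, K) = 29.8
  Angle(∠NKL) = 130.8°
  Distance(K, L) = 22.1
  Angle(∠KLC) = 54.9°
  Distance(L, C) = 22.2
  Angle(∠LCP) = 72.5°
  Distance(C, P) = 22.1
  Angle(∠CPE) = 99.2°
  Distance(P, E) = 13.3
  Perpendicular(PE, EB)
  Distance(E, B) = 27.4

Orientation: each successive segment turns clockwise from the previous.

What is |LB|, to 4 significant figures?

10.18

N is at the origin; NK runs at -152.2° with length 29.8, so K = (-26.36, -13.90). ∠NKL = 130.8° gives KL at 158.6° from the x-axis; with |KL| = 22.1, L = (-46.94, -5.835). ∠KLC = 54.9° gives LC at 33.50° from the x-axis; with |LC| = 22.2, C = (-28.42, 6.418). ∠LCP = 72.5° gives CP at -74.00° from the x-axis; with |CP| = 22.1, P = (-22.33, -14.83). ∠CPE = 99.2° gives PE at -154.8° from the x-axis; with |PE| = 13.3, E = (-34.37, -20.49). PE is perpendicular to EB, so EB runs at 115.2°; with |EB| = 27.4, B = (-46.03, 4.304). Then |LB| = |B − L| = 10.18.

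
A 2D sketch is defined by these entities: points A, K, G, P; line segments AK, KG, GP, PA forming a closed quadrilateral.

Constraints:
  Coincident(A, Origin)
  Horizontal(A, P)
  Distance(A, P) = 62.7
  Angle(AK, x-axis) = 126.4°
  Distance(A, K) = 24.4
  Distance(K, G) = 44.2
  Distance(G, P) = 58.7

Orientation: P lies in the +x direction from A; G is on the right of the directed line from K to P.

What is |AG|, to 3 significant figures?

20.2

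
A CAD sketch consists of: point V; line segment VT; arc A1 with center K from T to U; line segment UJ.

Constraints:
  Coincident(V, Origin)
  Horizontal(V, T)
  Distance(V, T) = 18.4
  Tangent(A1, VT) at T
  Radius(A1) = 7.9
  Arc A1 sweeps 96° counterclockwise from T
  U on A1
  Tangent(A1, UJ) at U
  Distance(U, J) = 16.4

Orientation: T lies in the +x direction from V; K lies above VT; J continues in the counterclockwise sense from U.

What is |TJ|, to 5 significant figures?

25.778

V is at the origin; V and T share the same y with |VT| = 18.4 and T on the +x side, so T = (18.400, 0.0000). The tangent condition forces KT to be normal to VT, so K = T + (0, 7.9) = (18.400, 7.9000). On A1, T sits at bearing -90° from K; a 96° counterclockwise sweep puts U at bearing 6°, so U = K + 7.9·(cos 6°, sin 6°) = (26.257, 8.7258). The tangent condition forces KU to be normal to UJ, so UJ runs along (−sin 6°, cos 6°); with |UJ| = 16.4, J = (24.542, 25.036). Then |TJ| = |J − T| = 25.778.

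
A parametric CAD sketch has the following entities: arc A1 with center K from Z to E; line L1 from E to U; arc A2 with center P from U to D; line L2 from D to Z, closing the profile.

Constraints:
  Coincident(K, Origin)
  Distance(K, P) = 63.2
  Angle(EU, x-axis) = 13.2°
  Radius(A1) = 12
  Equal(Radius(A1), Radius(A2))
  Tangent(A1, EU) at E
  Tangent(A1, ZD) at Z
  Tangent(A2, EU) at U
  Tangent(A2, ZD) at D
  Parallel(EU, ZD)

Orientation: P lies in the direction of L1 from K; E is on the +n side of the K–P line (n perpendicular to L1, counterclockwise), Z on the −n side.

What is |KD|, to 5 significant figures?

64.329

The slot axis is L1's direction at 13.2°, so u = (cos 13.2°, sin 13.2°) = (0.97358, 0.22835) and n = (−sin 13.2°, cos 13.2°) = (-0.22835, 0.97358). K is at the origin and P lies 63.2 along u from K, so P = 63.2·u = (61.530, 14.432). Tangency of A1 to both parallel lines with radius 12.0 puts E and Z at K ± 12.0·n: E = (-2.7402, 11.683), Z = (2.7402, -11.683). Equal radii place U and D the same way about P: U = P + 12.0·n = (58.790, 26.115), D = P − 12.0·n = (64.270, 2.7488). Then |KD| = |D − K| = 64.329.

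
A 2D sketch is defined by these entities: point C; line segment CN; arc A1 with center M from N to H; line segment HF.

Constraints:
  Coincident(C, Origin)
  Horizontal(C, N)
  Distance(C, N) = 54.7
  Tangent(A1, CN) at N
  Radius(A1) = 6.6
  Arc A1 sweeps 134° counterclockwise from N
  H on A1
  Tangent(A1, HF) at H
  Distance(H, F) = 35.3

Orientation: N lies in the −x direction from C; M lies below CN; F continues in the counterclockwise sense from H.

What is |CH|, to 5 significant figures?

60.491

The tangent condition forces MN to be normal to CN, so M = N + (0, -6.6) = (-54.700, -6.6000). On A1, N sits at bearing 90° from M; a 134° counterclockwise sweep puts H at bearing 224°, so H = M + 6.6·(cos 224°, sin 224°) = (-59.448, -11.185). Then |CH| = |H − C| = 60.491.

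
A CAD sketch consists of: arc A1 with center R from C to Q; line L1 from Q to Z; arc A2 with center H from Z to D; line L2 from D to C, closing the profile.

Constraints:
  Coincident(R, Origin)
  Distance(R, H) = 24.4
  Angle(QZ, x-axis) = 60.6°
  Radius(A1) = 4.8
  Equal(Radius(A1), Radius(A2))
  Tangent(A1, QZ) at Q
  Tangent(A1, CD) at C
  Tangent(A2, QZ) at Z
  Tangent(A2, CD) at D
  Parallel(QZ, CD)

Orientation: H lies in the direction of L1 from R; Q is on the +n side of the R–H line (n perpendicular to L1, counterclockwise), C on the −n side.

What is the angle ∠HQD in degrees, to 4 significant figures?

10.35°

Tangency of A1 to both parallel lines with radius 4.8 puts Q and C at R ± 4.8·n: Q = (-4.182, 2.356), C = (4.182, -2.356). Equal radii place Z and D the same way about H: Z = H + 4.8·n = (7.796, 23.61), D = H − 4.8·n = (16.16, 18.90). Then cos ∠HQD = QH·QD / (|QH||QD|), giving 10.35°.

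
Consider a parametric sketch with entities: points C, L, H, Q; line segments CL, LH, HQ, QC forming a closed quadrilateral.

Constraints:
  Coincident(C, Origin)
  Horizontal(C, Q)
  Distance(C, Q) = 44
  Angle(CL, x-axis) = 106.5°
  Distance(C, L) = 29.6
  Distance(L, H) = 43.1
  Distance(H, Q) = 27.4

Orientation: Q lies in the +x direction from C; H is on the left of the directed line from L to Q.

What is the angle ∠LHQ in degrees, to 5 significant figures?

113.55°

C is at the origin; C and Q share the same y with |CQ| = 44.0 and Q in +x, so Q = (44.0, 0). CL runs at 106.5° with |CL| = 29.6, so L = (-8.4069, 28.381). H is determined by |LH| = 43.1 and |HQ| = 27.4 together: it lies at the intersection of circle(L, 43.1) and circle(Q, 27.4). With |LQ| = 59.598, the foot of the radical line on LQ is 39.085 from L and the perpendicular offset is √(43.1² − 39.085²) = 18.165. Taking the left-of-LQ solution: H = (34.612, 25.742).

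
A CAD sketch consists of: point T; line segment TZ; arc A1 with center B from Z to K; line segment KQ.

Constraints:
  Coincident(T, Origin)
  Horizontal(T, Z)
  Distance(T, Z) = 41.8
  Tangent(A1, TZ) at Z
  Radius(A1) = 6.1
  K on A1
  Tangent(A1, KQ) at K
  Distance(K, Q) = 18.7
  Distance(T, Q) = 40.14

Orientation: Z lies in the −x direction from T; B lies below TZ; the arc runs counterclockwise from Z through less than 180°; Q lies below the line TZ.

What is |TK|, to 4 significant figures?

47.21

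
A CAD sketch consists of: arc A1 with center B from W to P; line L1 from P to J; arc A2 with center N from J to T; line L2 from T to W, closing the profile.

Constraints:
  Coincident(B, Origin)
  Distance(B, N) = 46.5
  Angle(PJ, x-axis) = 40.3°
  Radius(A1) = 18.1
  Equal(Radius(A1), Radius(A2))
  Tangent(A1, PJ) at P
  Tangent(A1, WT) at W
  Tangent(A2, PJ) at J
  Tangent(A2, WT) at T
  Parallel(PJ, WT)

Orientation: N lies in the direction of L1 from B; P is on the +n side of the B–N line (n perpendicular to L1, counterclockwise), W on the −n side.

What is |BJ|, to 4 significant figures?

49.90

The slot axis is L1's direction at 40.3°, so u = (cos 40.3°, sin 40.3°) = (0.7627, 0.6468) and n = (−sin 40.3°, cos 40.3°) = (-0.6468, 0.7627). B is at the origin and N lies 46.5 along u from B, so N = 46.5·u = (35.46, 30.08). Tangency of A1 to both parallel lines with radius 18.1 puts P and W at B ± 18.1·n: P = (-11.71, 13.80), W = (11.71, -13.80). Equal radii place J and T the same way about N: J = N + 18.1·n = (23.76, 43.88), T = N − 18.1·n = (47.17, 16.27). Then |BJ| = |J − B| = 49.90.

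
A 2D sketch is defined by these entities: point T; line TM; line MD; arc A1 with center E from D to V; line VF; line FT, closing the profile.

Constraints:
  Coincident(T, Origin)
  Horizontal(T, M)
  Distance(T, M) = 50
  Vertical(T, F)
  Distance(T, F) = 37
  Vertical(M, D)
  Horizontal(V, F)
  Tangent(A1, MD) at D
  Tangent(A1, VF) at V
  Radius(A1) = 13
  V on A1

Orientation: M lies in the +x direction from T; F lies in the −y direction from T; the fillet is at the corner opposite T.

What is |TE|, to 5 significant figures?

44.102

TF is vertical with |TF| = 37.0 and F on the −y side, so F = (0.0000, -37.000). The virtual corner opposite T is at (50.000, -37.000). A1 meets MD tangentially, so ED is at right angles to MD and A1 meets VF tangentially, so EV is at right angles to VF, with radius 13.0, so the center E sits 13.0 in from both sides at E = (37.000, -24.000). Then |TE| = |E − T| = 44.102.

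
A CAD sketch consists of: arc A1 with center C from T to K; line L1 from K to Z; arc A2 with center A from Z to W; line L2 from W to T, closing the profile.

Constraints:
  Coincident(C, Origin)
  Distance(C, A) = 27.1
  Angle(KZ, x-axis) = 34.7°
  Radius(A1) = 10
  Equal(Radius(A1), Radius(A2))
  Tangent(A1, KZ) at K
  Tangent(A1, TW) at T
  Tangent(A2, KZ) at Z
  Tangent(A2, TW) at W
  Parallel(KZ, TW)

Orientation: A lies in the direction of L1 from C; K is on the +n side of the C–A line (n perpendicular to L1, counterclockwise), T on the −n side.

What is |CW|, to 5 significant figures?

28.886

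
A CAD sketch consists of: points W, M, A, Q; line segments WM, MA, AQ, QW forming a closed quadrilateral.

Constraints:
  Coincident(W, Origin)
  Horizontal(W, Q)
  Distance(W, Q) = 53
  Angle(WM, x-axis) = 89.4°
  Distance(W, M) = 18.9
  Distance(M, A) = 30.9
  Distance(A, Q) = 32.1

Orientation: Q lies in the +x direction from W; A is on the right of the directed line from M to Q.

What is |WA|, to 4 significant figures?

21.47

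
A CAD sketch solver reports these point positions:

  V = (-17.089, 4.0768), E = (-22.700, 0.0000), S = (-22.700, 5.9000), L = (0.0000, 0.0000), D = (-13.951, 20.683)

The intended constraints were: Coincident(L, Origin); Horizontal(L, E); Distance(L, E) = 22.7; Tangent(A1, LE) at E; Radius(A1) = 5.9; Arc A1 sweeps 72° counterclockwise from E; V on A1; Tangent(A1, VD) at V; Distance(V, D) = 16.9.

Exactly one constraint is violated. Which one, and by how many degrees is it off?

Tangent(A1, VD) at V — off by 7.30°.

L = (0.00, 0.00) ✓; L.y = 0.00, E.y = 0.00 ✓; |LE| = 22.70 ✓; ∠(SE, EL) = 90.00° ✓; |SE| = 5.900 ✓; bearing(S→V) − bearing(S→E) = 72.00° ✓; |SV| = 5.900 ✓; ∠(SV, VD) = 82.70° ✗; |VD| = 16.90 ✓.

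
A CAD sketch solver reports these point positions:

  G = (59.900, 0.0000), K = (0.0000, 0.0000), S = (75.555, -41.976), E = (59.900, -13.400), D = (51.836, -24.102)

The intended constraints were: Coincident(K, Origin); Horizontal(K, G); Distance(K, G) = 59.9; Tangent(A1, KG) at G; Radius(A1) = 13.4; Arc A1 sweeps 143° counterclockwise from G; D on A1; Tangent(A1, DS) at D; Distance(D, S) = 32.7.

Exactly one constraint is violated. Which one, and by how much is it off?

Distance(D, S) = 32.7 — off by 3.00.

K = (0.00, 0.00) ✓; K.y = 0.00, G.y = 0.00 ✓; |KG| = 59.90 ✓; ∠(EG, GK) = 90.00° ✓; |EG| = 13.40 ✓; bearing(E→D) − bearing(E→G) = 143.0° ✓; |ED| = 13.40 ✓; ∠(ED, DS) = 90.00° ✓; |DS| = 29.70 ✗.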